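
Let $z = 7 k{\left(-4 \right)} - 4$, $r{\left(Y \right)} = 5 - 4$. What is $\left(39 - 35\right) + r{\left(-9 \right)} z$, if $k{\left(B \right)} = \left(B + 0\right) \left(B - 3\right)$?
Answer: $196$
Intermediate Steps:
$k{\left(B \right)} = B \left(-3 + B\right)$
$r{\left(Y \right)} = 1$
$z = 192$ ($z = 7 \left(- 4 \left(-3 - 4\right)\right) - 4 = 7 \left(\left(-4\right) \left(-7\right)\right) - 4 = 7 \cdot 28 - 4 = 196 - 4 = 192$)
$\left(39 - 35\right) + r{\left(-9 \right)} z = \left(39 - 35\right) + 1 \cdot 192 = 4 + 192 = 196$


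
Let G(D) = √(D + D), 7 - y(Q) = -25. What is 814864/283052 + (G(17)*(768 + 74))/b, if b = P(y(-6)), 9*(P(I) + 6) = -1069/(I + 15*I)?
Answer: 203716/70763 - 3879936*√34/28717 ≈ -784.94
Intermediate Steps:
y(Q) = 32 (y(Q) = 7 - 1*(-25) = 7 + 25 = 32)
P(I) = -6 - 1069/(144*I) (P(I) = -6 + (-1069/(I + 15*I))/9 = -6 + (-1069*1/(16*I))/9 = -6 + (-1069/(16*I))/9 = -6 - 1069/(144*I))
G(D) = √2*√D (G(D) = √(2*D) = √2*√D)
b = -28717/4608 (b = -6 - 1069/144/32 = -6 - 1069/144*1/32 = -6 - 1069/4608 = -28717/4608 ≈ -6.2320)
814864/283052 + (G(17)*(768 + 74))/b = 814864/283052 + ((√2*√17)*(768 + 74))/(-28717/4608) = 814864*(1/283052) + (√34*842)*(-4608/28717) = 203716/70763 + (842*√34)*(-4608/28717) = 203716/70763 - 3879936*√34/28717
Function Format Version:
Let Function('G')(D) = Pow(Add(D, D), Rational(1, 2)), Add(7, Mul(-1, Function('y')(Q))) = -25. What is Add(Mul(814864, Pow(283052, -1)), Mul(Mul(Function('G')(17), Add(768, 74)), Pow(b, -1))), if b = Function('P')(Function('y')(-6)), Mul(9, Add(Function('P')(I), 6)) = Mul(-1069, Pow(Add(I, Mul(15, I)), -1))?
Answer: Add(Rational(203716, 70763), Mul(Rational(-3879936, 28717), Pow(34, Rational(1, 2)))) ≈ -784.94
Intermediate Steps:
Function('y')(Q) = 32 (Function('y')(Q) = Add(7, Mul(-1, -25)) = Add(7, 25) = 32)
Function('P')(I) = Add(-6, Mul(Rational(-1069, 144), Pow(I, -1))) (Function('P')(I) = Add(-6, Mul(Rational(1, 9), Mul(-1069, Pow(Add(I, Mul(15, I)), -1)))) = Add(-6, Mul(Rational(1, 9), Mul(-1069, Pow(Mul(16, I), -1)))) = Add(-6, Mul(Rational(1, 9), Mul(-1069, Mul(Rational(1, 16), Pow(I, -1))))) = Add(-6, Mul(Rational(1, 9), Mul(Rational(-1069, 16), Pow(I, -1)))) = Add(-6, Mul(Rational(-1069, 144), Pow(I, -1))))
Function('G')(D) = Mul(Pow(2, Rational(1, 2)), Pow(D, Rational(1, 2))) (Function('G')(D) = Pow(Mul(2, D), Rational(1, 2)) = Mul(Pow(2, Rational(1, 2)), Pow(D, Rational(1, 2))))
b = Rational(-28717, 4608) (b = Add(-6, Mul(Rational(-1069, 144), Pow(32, -1))) = Add(-6, Mul(Rational(-1069, 144), Rational(1, 32))) = Add(-6, Rational(-1069, 4608)) = Rational(-28717, 4608) ≈ -6.2320)
Add(Mul(814864, Pow(283052, -1)), Mul(Mul(Function('G')(17), Add(768, 74)), Pow(b, -1))) = Add(Mul(814864, Pow(283052, -1)), Mul(Mul(Mul(Pow(2, Rational(1, 2)), Pow(17, Rational(1, 2))), Add(768, 74)), Pow(Rational(-28717, 4608), -1))) = Add(Mul(814864, Rational(1, 283052)), Mul(Mul(Pow(34, Rational(1, 2)), 842), Rational(-4608, 28717))) = Add(Rational(203716, 70763), Mul(Mul(842, Pow(34, Rational(1, 2))), Rational(-4608, 28717))) = Add(Rational(203716, 70763), Mul(Rational(-3879936, 28717), Pow(34, Rational(1, 2))))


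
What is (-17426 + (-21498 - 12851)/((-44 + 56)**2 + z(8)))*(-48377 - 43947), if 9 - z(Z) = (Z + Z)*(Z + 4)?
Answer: 59573445860/39 ≈ 1.5275e+9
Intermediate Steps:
z(Z) = 9 - 2*Z*(4 + Z) (z(Z) = 9 - (Z + Z)*(Z + 4) = 9 - 2*Z*(4 + Z))
(-17426 + (-21498 - 12851)/((-44 + 56)**2 + z(8)))*(-48377 - 43947) = (-17426 + (-21498 - 12851)/((-44 + 56)**2 + (9 - 8*8 - 2*8**2)))*(-48377 - 43947) = (-17426 - 34349/(12**2 + (9 - 64 - 2*64)))*(-92324) = (-17426 - 34349/(144 + (9 - 64 - 128)))*(-92324) = (-17426 - 34349/(144 - 183))*(-92324) = (-17426 - 34349/(-39))*(-92324) = (-17426 - 34349*(-1/39))*(-92324) = (-17426 + 34349/39)*(-92324) = -645265/39*(-92324) = 59573445860/39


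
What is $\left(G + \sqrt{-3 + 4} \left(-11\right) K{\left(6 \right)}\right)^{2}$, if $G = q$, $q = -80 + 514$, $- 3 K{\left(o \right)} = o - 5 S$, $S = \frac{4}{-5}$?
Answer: $\frac{1993744}{9} \approx 2.2153 \cdot 10^{5}$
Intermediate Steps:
$S = - \frac{4}{5}$ ($S = 4 \left(- \frac{1}{5}\right) = - \frac{4}{5} \approx -0.8$)
$K{\left(o \right)} = - \frac{4}{3} - \frac{o}{3}$ ($K{\left(o \right)} = - \frac{o - -4}{3} = - \frac{o + 4}{3} = - \frac{4 + o}{3} = - \frac{4}{3} - \frac{o}{3}$)
$q = 434$
$G = 434$
$\left(G + \sqrt{-3 + 4} \left(-11\right) K{\left(6 \right)}\right)^{2} = \left(434 + \sqrt{-3 + 4} \left(-11\right) \left(- \frac{4}{3} - 2\right)\right)^{2} = \left(434 + \sqrt{1} \left(-11\right) \left(- \frac{4}{3} - 2\right)\right)^{2} = \left(434 + 1 \left(-11\right) \left(- \frac{10}{3}\right)\right)^{2} = \left(434 - - \frac{110}{3}\right)^{2} = \left(434 + \frac{110}{3}\right)^{2} = \left(\frac{1412}{3}\right)^{2} = \frac{1993744}{9}$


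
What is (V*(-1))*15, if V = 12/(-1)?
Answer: 180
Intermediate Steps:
V = -12 (V = 12*(-1) = -12)
(V*(-1))*15 = -12*(-1)*15 = 12*15 = 180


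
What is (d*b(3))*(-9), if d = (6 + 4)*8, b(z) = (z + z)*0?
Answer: 0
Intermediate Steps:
b(z) = 0 (b(z) = (2*z)*0 = 0)
d = 80 (d = 10*8 = 80)
(d*b(3))*(-9) = (80*0)*(-9) = 0*(-9) = 0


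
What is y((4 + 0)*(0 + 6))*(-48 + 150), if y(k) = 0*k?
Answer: 0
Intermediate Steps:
y(k) = 0
y((4 + 0)*(0 + 6))*(-48 + 150) = 0*(-48 + 150) = 0*102 = 0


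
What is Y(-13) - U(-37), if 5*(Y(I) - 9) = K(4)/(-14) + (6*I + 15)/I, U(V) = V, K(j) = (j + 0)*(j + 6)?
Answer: 21111/455 ≈ 46.398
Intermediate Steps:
K(j) = j*(6 + j)
Y(I) = 59/7 + (15 + 6*I)/(5*I) (Y(I) = 9 + ((4*(6 + 4))/(-14) + (6*I + 15)/I)/5 = 9 + ((4*10)*(-1/14) + (15 + 6*I)/I)/5 = 9 + (40*(-1/14) + (15 + 6*I)/I)/5 = 9 + (-20/7 + (15 + 6*I)/I)/5 = 9 + (-4/7 + (15 + 6*I)/(5*I)) = 59/7 + (15 + 6*I)/(5*I))
Y(-13) - U(-37) = (337/35 + 3/(-13)) - 1*(-37) = (337/35 + 3*(-1/13)) + 37 = (337/35 - 3/13) + 37 = 4276/455 + 37 = 21111/455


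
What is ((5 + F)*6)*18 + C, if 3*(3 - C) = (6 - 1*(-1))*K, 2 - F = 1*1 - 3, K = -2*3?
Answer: 989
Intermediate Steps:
K = -6
F = 4 (F = 2 - (1*1 - 3) = 2 - (1 - 3) = 2 - 1*(-2) = 2 + 2 = 4)
C = 17 (C = 3 - (6 - 1*(-1))*(-6)/3 = 3 - (6 + 1)*(-6)/3 = 3 - 7*(-6)/3 = 3 - 1/3*(-42) = 3 + 14 = 17)
((5 + F)*6)*18 + C = ((5 + 4)*6)*18 + 17 = (9*6)*18 + 17 = 54*18 + 17 = 972 + 17 = 989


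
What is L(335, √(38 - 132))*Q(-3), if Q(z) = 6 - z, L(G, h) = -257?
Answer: -2313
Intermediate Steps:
L(335, √(38 - 132))*Q(-3) = -257*(6 - 1*(-3)) = -257*(6 + 3) = -257*9 = -2313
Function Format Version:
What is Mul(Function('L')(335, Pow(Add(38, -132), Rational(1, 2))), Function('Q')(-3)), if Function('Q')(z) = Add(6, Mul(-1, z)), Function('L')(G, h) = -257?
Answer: -2313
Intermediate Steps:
Mul(Function('L')(335, Pow(Add(38, -132), Rational(1, 2))), Function('Q')(-3)) = Mul(-257, Add(6, Mul(-1, -3))) = Mul(-257, Add(6, 3)) = Mul(-257, 9) = -2313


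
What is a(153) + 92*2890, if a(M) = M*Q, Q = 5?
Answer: 266645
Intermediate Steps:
a(M) = 5*M (a(M) = M*5 = 5*M)
a(153) + 92*2890 = 5*153 + 92*2890 = 765 + 265880 = 266645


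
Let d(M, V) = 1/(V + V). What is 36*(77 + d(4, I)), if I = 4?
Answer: 5553/2 ≈ 2776.5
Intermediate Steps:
d(M, V) = 1/(2*V)
36*(77 + d(4, I)) = 36*(77 + (1/2)/4) = 36*(77 + (1/2)*(1/4)) = 36*(77 + 1/8) = 36*(617/8) = 5553/2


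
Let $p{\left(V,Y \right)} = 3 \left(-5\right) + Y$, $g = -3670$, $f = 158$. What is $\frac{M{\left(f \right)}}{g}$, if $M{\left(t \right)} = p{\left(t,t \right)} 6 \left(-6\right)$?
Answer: $\frac{2574}{1835} \approx 1.4027$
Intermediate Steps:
$p{\left(V,Y \right)} = -15 + Y$
$M{\left(t \right)} = 540 - 36 t$ ($M{\left(t \right)} = \left(-15 + t\right) 6 \left(-6\right) = \left(-90 + 6 t\right) \left(-6\right) = 540 - 36 t$)
$\frac{M{\left(f \right)}}{g} = \frac{540 - 5688}{-3670} = \left(540 - 5688\right) \left(- \frac{1}{3670}\right) = \left(-5148\right) \left(- \frac{1}{3670}\right) = \frac{2574}{1835}$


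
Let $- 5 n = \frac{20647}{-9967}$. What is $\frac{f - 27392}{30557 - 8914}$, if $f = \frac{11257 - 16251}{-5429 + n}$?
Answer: $- \frac{3705103309333}{2927579006112} \approx -1.2656$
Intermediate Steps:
$n = \frac{20647}{49835}$ ($n = - \frac{20647 \frac{1}{-9967}}{5} = - \frac{20647 \left(- \frac{1}{9967}\right)}{5} = \left(- \frac{1}{5}\right) \left(- \frac{20647}{9967}\right) = \frac{20647}{49835} \approx 0.41431$)
$f = \frac{124437995}{135266784}$ ($f = \frac{11257 - 16251}{-5429 + \frac{20647}{49835}} = - \frac{4994}{- \frac{270533568}{49835}} = \left(-4994\right) \left(- \frac{49835}{270533568}\right) = \frac{124437995}{135266784} \approx 0.91994$)
$\frac{f - 27392}{30557 - 8914} = \frac{\frac{124437995}{135266784} - 27392}{30557 - 8914} = - \frac{3705103309333}{135266784 \cdot 21643} = \left(- \frac{3705103309333}{135266784}\right) \frac{1}{21643} = - \frac{3705103309333}{2927579006112}$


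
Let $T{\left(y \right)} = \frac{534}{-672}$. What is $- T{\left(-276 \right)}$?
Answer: $\frac{89}{112} \approx 0.79464$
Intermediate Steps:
$T{\left(y \right)} = - \frac{89}{112}$ ($T{\left(y \right)} = 534 \left(- \frac{1}{672}\right) = - \frac{89}{112}$)
$- T{\left(-276 \right)} = \left(-1\right) \left(- \frac{89}{112}\right) = \frac{89}{112}$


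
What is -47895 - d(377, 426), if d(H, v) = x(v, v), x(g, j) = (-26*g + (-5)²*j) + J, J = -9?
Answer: -47460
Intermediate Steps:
x(g, j) = -9 - 26*g + 25*j (x(g, j) = (-26*g + (-5)²*j) - 9 = (-26*g + 25*j) - 9 = -9 - 26*g + 25*j)
d(H, v) = -9 - v (d(H, v) = -9 - 26*v + 25*v = -9 - v)
-47895 - d(377, 426) = -47895 - (-9 - 1*426) = -47895 - (-9 - 426) = -47895 - 1*(-435) = -47895 + 435 = -47460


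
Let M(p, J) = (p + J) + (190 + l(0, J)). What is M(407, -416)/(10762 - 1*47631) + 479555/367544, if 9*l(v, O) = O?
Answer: 158680588783/121958817624 ≈ 1.3011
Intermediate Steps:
l(v, O) = O/9
M(p, J) = 190 + p + 10*J/9 (M(p, J) = (p + J) + (190 + J/9) = (J + p) + (190 + J/9) = 190 + p + 10*J/9)
M(407, -416)/(10762 - 1*47631) + 479555/367544 = (190 + 407 + (10/9)*(-416))/(10762 - 1*47631) + 479555/367544 = (190 + 407 - 4160/9)/(10762 - 47631) + 479555*(1/367544) = (1213/9)/(-36869) + 479555/367544 = (1213/9)*(-1/36869) + 479555/367544 = -1213/331821 + 479555/367544 = 158680588783/121958817624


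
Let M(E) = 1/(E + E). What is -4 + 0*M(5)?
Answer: -4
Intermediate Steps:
M(E) = 1/(2*E)
-4 + 0*M(5) = -4 + 0*((½)/5) = -4 + 0*((½)*(⅕)) = -4 + 0*(⅒) = -4 + 0 = -4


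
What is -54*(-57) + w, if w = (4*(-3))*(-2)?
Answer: 3102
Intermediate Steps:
w = 24 (w = -12*(-2) = 24)
-54*(-57) + w = -54*(-57) + 24 = 3078 + 24 = 3102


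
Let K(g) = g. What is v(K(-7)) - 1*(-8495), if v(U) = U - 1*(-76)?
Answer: 8564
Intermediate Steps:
v(U) = 76 + U (v(U) = U + 76 = 76 + U)
v(K(-7)) - 1*(-8495) = (76 - 7) - 1*(-8495) = 69 + 8495 = 8564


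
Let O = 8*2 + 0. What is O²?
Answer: 256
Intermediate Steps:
O = 16 (O = 16 + 0 = 16)
O² = 16² = 256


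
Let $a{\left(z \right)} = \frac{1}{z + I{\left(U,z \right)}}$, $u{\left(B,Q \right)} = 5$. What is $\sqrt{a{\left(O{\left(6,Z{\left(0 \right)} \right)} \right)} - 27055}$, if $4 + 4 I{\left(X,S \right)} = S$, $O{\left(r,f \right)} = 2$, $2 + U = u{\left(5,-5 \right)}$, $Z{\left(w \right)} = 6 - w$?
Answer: $\frac{i \sqrt{243489}}{3} \approx 164.48 i$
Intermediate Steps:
$U = 3$ ($U = -2 + 5 = 3$)
$I{\left(X,S \right)} = -1 + \frac{S}{4}$
$a{\left(z \right)} = \frac{1}{-1 + \frac{5 z}{4}}$ ($a{\left(z \right)} = \frac{1}{z + \left(-1 + \frac{z}{4}\right)} = \frac{1}{-1 + \frac{5 z}{4}}$)
$\sqrt{a{\left(O{\left(6,Z{\left(0 \right)} \right)} \right)} - 27055} = \sqrt{\frac{4}{-4 + 5 \cdot 2} - 27055} = \sqrt{\frac{4}{-4 + 10} - 27055} = \sqrt{\frac{4}{6} - 27055} = \sqrt{4 \cdot \frac{1}{6} - 27055} = \sqrt{\frac{2}{3} - 27055} = \sqrt{- \frac{81163}{3}} = \frac{i \sqrt{243489}}{3}$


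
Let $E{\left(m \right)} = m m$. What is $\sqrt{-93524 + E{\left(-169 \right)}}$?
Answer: $i \sqrt{64963} \approx 254.88 i$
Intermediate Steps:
$E{\left(m \right)} = m^{2}$
$\sqrt{-93524 + E{\left(-169 \right)}} = \sqrt{-93524 + \left(-169\right)^{2}} = \sqrt{-93524 + 28561} = \sqrt{-64963} = i \sqrt{64963}$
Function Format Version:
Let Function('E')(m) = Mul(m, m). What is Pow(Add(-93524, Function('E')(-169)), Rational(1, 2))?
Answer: Mul(I, Pow(64963, Rational(1, 2))) ≈ Mul(254.88, I)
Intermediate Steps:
Function('E')(m) = Pow(m, 2)
Pow(Add(-93524, Function('E')(-169)), Rational(1, 2)) = Pow(Add(-93524, Pow(-169, 2)), Rational(1, 2)) = Pow(Add(-93524, 28561), Rational(1, 2)) = Pow(-64963, Rational(1, 2)) = Mul(I, Pow(64963, Rational(1, 2)))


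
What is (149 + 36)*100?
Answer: 18500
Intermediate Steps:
(149 + 36)*100 = 185*100 = 18500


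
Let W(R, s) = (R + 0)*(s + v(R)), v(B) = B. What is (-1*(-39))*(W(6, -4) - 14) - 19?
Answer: -97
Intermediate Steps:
W(R, s) = R*(R + s) (W(R, s) = (R + 0)*(s + R) = R*(R + s))
(-1*(-39))*(W(6, -4) - 14) - 19 = (-1*(-39))*(6*(6 - 4) - 14) - 19 = 39*(6*2 - 14) - 19 = 39*(12 - 14) - 19 = 39*(-2) - 19 = -78 - 19 = -97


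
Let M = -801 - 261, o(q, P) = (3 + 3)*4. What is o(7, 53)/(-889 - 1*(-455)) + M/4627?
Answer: -40854/143437 ≈ -0.28482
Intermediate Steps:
o(q, P) = 24 (o(q, P) = 6*4 = 24)
M = -1062
o(7, 53)/(-889 - 1*(-455)) + M/4627 = 24/(-889 - 1*(-455)) - 1062/4627 = 24/(-889 + 455) - 1062*1/4627 = 24/(-434) - 1062/4627 = 24*(-1/434) - 1062/4627 = -12/217 - 1062/4627 = -40854/143437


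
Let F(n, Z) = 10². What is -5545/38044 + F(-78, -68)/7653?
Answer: -38631485/291150732 ≈ -0.13269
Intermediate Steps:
F(n, Z) = 100
-5545/38044 + F(-78, -68)/7653 = -5545/38044 + 100/7653 = -38631485/291150732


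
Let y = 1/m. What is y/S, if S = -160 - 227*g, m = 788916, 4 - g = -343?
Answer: -1/62268350964 ≈ -1.6060e-11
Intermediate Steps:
g = 347 (g = 4 - 1*(-343) = 4 + 343 = 347)
S = -78929 (S = -160 - 227*347 = -160 - 78769 = -78929)
y = 1/788916 ≈ 1.2676e-6
y/S = (1/788916)/(-78929) = (1/788916)*(-1/78929) = -1/62268350964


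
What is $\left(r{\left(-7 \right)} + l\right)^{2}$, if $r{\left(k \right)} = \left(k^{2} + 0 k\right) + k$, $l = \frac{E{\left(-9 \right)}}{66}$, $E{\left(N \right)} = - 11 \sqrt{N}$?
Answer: $\frac{\left(-84 + i\right)^{2}}{4} \approx 1763.8 - 42.0 i$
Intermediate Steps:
$l = - \frac{i}{2}$ ($l = \frac{\left(-11\right) \sqrt{-9}}{66} = - 11 \cdot 3 i \frac{1}{66} = - 33 i \frac{1}{66} = - \frac{i}{2} \approx - 0.5 i$)
$r{\left(k \right)} = k + k^{2}$ ($r{\left(k \right)} = \left(k^{2} + 0\right) + k = k^{2} + k = k + k^{2}$)
$\left(r{\left(-7 \right)} + l\right)^{2} = \left(- 7 \left(1 - 7\right) - \frac{i}{2}\right)^{2} = \left(\left(-7\right) \left(-6\right) - \frac{i}{2}\right)^{2} = \left(42 - \frac{i}{2}\right)^{2}$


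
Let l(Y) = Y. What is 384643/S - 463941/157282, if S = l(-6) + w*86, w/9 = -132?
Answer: -26975032015/4017532767 ≈ -6.7143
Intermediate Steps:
w = -1188 (w = 9*(-132) = -1188)
S = -102174 (S = -6 - 1188*86 = -6 - 102168 = -102174)
384643/S - 463941/157282 = 384643/(-102174) - 463941/157282 = 384643*(-1/102174) - 463941*1/157282 = -384643/102174 - 463941/157282 = -26975032015/4017532767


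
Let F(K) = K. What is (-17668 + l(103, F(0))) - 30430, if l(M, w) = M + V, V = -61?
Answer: -48056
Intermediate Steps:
l(M, w) = -61 + M (l(M, w) = M - 61 = -61 + M)
(-17668 + l(103, F(0))) - 30430 = (-17668 + (-61 + 103)) - 30430 = (-17668 + 42) - 30430 = -17626 - 30430 = -48056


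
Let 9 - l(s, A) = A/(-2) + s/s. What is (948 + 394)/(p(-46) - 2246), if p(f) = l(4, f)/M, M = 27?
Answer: -12078/20219 ≈ -0.59736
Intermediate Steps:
l(s, A) = 8 + A/2 (l(s, A) = 9 - (A/(-2) + s/s) = 9 - (A*(-½) + 1) = 9 - (-A/2 + 1) = 9 - (1 - A/2) = 9 + (-1 + A/2) = 8 + A/2)
p(f) = 8/27 + f/54 (p(f) = (8 + f/2)/27 = (8 + f/2)*(1/27) = 8/27 + f/54)
(948 + 394)/(p(-46) - 2246) = (948 + 394)/((8/27 + (1/54)*(-46)) - 2246) = 1342/((8/27 - 23/27) - 2246) = 1342/(-5/9 - 2246) = 1342/(-20219/9) = 1342*(-9/20219) = -12078/20219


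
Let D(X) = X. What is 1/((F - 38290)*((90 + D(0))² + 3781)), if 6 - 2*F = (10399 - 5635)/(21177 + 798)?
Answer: -7325/3332062912789 ≈ -2.1983e-9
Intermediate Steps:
F = 21181/7325 (F = 3 - (10399 - 5635)/(2*(21177 + 798)) = 3 - 2382/21975 = 3 - ½*1588/7325 = 3 - 794/7325 = 21181/7325 ≈ 2.8916)
1/((F - 38290)*((90 + D(0))² + 3781)) = 1/((21181/7325 - 38290)*((90 + 0)² + 3781)) = 1/(-280453069*(90² + 3781)/7325) = 1/(-280453069*(8100 + 3781)/7325) = 1/(-280453069/7325*11881) = 1/(-3332062912789/7325) = -7325/3332062912789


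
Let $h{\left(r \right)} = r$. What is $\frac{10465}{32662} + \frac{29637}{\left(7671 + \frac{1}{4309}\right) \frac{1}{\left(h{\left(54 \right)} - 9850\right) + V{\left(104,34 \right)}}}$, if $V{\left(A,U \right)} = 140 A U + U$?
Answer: $\frac{36145659989929073}{19278943805} \approx 1.8749 \cdot 10^{6}$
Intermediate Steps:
$V{\left(A,U \right)} = U + 140 A U$ ($V{\left(A,U \right)} = 140 A U + U = U + 140 A U$)
$\frac{10465}{32662} + \frac{29637}{\left(7671 + \frac{1}{4309}\right) \frac{1}{\left(h{\left(54 \right)} - 9850\right) + V{\left(104,34 \right)}}} = \frac{10465}{32662} + \frac{29637}{\left(7671 + \frac{1}{4309}\right) \frac{1}{\left(54 - 9850\right) + 34 \left(1 + 140 \cdot 104\right)}} = 10465 \cdot \frac{1}{32662} + \frac{29637}{\left(7671 + \frac{1}{4309}\right) \frac{1}{\left(54 - 9850\right) + 34 \left(1 + 14560\right)}} = \frac{1495}{4666} + \frac{29637}{\frac{33054340}{4309} \frac{1}{-9796 + 34 \cdot 14561}} = \frac{1495}{4666} + \frac{29637}{\frac{33054340}{4309} \frac{1}{-9796 + 495074}} = \frac{1495}{4666} + \frac{29637}{\frac{33054340}{4309} \cdot \frac{1}{485278}} = \frac{1495}{4666} + \frac{29637}{\frac{16527170}{1045531451}} = \frac{1495}{4666} + 29637 \cdot \frac{1045531451}{16527170} = \frac{1495}{4666} + \frac{30986415613287}{16527170} = \frac{36145659989929073}{19278943805}$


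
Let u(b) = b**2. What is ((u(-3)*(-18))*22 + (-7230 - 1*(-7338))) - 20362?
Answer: -23818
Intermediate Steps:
((u(-3)*(-18))*22 + (-7230 - 1*(-7338))) - 20362 = (((-3)**2*(-18))*22 + (-7230 - 1*(-7338))) - 20362 = ((9*(-18))*22 + (-7230 + 7338)) - 20362 = (-162*22 + 108) - 20362 = (-3564 + 108) - 20362 = -3456 - 20362 = -23818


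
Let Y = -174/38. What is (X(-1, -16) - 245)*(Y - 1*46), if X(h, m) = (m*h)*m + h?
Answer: 482422/19 ≈ 25391.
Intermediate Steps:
Y = -87/19 (Y = -174*1/38 = -87/19 ≈ -4.5789)
X(h, m) = h + h*m**2 (X(h, m) = (h*m)*m + h = h*m**2 + h = h + h*m**2)
(X(-1, -16) - 245)*(Y - 1*46) = (-(1 + (-16)**2) - 245)*(-87/19 - 1*46) = (-(1 + 256) - 245)*(-87/19 - 46) = (-1*257 - 245)*(-961/19) = (-257 - 245)*(-961/19) = -502*(-961/19) = 482422/19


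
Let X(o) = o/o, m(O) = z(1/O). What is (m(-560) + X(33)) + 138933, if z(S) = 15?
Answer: 138949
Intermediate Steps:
m(O) = 15
X(o) = 1
(m(-560) + X(33)) + 138933 = (15 + 1) + 138933 = 16 + 138933 = 138949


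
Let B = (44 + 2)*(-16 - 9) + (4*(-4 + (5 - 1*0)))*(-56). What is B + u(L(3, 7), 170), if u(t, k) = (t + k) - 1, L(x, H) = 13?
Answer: -1192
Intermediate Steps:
u(t, k) = -1 + k + t (u(t, k) = (k + t) - 1 = -1 + k + t)
B = -1374 (B = 46*(-25) + (4*(-4 + (5 + 0)))*(-56) = -1150 + (4*(-4 + 5))*(-56) = -1150 + (4*1)*(-56) = -1150 + 4*(-56) = -1150 - 224 = -1374)
B + u(L(3, 7), 170) = -1374 + (-1 + 170 + 13) = -1374 + 182 = -1192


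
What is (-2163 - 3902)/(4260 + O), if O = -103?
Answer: -6065/4157 ≈ -1.4590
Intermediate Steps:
(-2163 - 3902)/(4260 + O) = (-2163 - 3902)/(4260 - 103) = -6065/4157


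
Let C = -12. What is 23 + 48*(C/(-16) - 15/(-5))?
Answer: 203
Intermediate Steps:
23 + 48*(C/(-16) - 15/(-5)) = 23 + 48*(-12/(-16) - 15/(-5)) = 23 + 48*(-12*(-1/16) - 15*(-⅕)) = 23 + 48*(¾ + 3) = 23 + 48*(15/4) = 23 + 180 = 203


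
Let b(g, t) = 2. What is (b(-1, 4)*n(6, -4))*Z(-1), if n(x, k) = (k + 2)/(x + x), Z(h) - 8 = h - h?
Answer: -8/3 ≈ -2.6667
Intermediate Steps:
Z(h) = 8 (Z(h) = 8 + (h - h) = 8 + 0 = 8)
n(x, k) = (2 + k)/(2*x) (n(x, k) = (2 + k)/((2*x)) = (2 + k)*(1/(2*x)) = (2 + k)/(2*x))
(b(-1, 4)*n(6, -4))*Z(-1) = (2*((½)*(2 - 4)/6))*8 = (2*((½)*(⅙)*(-2)))*8 = (2*(-⅙))*8 = -⅓*8 = -8/3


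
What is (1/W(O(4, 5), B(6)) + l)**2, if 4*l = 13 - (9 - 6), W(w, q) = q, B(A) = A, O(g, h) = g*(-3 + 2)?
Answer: 64/9 ≈ 7.1111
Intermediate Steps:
O(g, h) = -g (O(g, h) = g*(-1) = -g)
l = 5/2 (l = (13 - (9 - 6))/4 = (13 - 1*3)/4 = (13 - 3)/4 = (1/4)*10 = 5/2 ≈ 2.5000)
(1/W(O(4, 5), B(6)) + l)**2 = (1/6 + 5/2)**2 = (8/3)**2 = 64/9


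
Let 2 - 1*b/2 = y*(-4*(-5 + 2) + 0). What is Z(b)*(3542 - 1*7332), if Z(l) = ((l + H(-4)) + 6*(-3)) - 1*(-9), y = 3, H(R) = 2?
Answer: 284250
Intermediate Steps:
b = -68 (b = 4 - 6*(-4*(-5 + 2) + 0) = 4 - 6*(-4*(-3) + 0) = 4 - 6*(12 + 0) = 4 - 6*12 = 4 - 2*36 = 4 - 72 = -68)
Z(l) = -7 + l (Z(l) = ((l + 2) + 6*(-3)) - 1*(-9) = ((2 + l) - 18) + 9 = (-16 + l) + 9 = -7 + l)
Z(b)*(3542 - 1*7332) = (-7 - 68)*(3542 - 1*7332) = -75*(3542 - 7332) = -75*(-3790) = 284250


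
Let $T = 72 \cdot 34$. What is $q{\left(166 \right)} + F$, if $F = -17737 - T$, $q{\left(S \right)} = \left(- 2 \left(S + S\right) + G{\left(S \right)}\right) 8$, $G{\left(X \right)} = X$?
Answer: $-24169$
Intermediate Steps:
$T = 2448$
$q{\left(S \right)} = - 24 S$ ($q{\left(S \right)} = \left(- 2 \left(S + S\right) + S\right) 8 = \left(- 2 \cdot 2 S + S\right) 8 = \left(- 4 S + S\right) 8 = - 3 S 8 = - 24 S$)
$F = -20185$ ($F = -17737 - 2448 = -20185$)
$q{\left(166 \right)} + F = \left(-24\right) 166 - 20185 = -3984 - 20185 = -24169$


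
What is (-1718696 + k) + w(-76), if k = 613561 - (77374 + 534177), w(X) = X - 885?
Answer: -1717647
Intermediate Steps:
w(X) = -885 + X
k = 2010 (k = 613561 - 1*611551 = 613561 - 611551 = 2010)
(-1718696 + k) + w(-76) = (-1718696 + 2010) + (-885 - 76) = -1716686 - 961 = -1717647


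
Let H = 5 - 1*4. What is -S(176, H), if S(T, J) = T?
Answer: -176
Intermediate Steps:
H = 1 (H = 5 - 4 = 1)
-S(176, H) = -1*176 = -176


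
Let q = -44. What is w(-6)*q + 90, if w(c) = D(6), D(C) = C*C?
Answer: -1494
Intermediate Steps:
D(C) = C²
w(c) = 36 (w(c) = 6² = 36)
w(-6)*q + 90 = 36*(-44) + 90 = -1584 + 90 = -1494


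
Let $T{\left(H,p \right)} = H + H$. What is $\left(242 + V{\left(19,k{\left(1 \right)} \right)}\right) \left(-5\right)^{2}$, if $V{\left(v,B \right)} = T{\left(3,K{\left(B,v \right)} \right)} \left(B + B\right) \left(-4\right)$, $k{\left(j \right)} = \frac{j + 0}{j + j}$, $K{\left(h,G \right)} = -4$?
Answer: $5450$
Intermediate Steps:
$T{\left(H,p \right)} = 2 H$
$k{\left(j \right)} = \frac{1}{2}$ ($k{\left(j \right)} = \frac{j}{2 j} = j \frac{1}{2 j} = \frac{1}{2}$)
$V{\left(v,B \right)} = - 48 B$ ($V{\left(v,B \right)} = 2 \cdot 3 \left(B + B\right) \left(-4\right) = 6 \cdot 2 B \left(-4\right) = 12 B \left(-4\right) = - 48 B$)
$\left(242 + V{\left(19,k{\left(1 \right)} \right)}\right) \left(-5\right)^{2} = \left(242 - 24\right) \left(-5\right)^{2} = \left(242 - 24\right) 25 = 218 \cdot 25 = 5450$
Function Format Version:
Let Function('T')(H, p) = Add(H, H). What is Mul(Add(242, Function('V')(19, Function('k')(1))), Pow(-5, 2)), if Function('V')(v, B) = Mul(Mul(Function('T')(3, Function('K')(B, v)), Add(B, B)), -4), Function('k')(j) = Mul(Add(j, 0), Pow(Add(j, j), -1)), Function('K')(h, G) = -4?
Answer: 5450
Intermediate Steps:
Function('T')(H, p) = Mul(2, H)
Function('k')(j) = Rational(1, 2) (Function('k')(j) = Mul(j, Pow(Mul(2, j), -1)) = Mul(j, Mul(Rational(1, 2), Pow(j, -1))) = Rational(1, 2))
Function('V')(v, B) = Mul(-48, B) (Function('V')(v, B) = Mul(Mul(Mul(2, 3), Add(B, B)), -4) = Mul(Mul(6, Mul(2, B)), -4) = Mul(Mul(12, B), -4) = Mul(-48, B))
Mul(Add(242, Function('V')(19, Function('k')(1))), Pow(-5, 2)) = Mul(Add(242, Mul(-48, Rational(1, 2))), Pow(-5, 2)) = Mul(Add(242, -24), 25) = Mul(218, 25) = 5450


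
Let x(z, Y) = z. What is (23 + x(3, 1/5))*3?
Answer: 78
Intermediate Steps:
(23 + x(3, 1/5))*3 = (23 + 3)*3 = 26*3 = 78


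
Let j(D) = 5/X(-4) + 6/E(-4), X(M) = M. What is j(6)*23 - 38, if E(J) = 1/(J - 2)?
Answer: -3579/4 ≈ -894.75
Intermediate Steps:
E(J) = 1/(-2 + J)
j(D) = -149/4 (j(D) = 5/(-4) + 6/(1/(-2 - 4)) = 5*(-¼) + 6/(1/(-6)) = -5/4 + 6/(-⅙) = -5/4 + 6*(-6) = -5/4 - 36 = -149/4)
j(6)*23 - 38 = -149/4*23 - 38 = -3427/4 - 38 = -3579/4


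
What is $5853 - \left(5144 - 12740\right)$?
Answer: $13449$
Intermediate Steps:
$5853 - \left(5144 - 12740\right) = 5853 - -7596 = 5853 + 7596 = 13449$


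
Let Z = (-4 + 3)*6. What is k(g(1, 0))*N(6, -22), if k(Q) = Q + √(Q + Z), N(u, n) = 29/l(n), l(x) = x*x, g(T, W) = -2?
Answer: -29/242 + 29*I*√2/242 ≈ -0.11983 + 0.16947*I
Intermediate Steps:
l(x) = x²
Z = -6 (Z = -1*6 = -6)
N(u, n) = 29/n² (N(u, n) = 29/(n²) = 29/n²)
k(Q) = Q + √(-6 + Q) (k(Q) = Q + √(Q - 6) = Q + √(-6 + Q))
k(g(1, 0))*N(6, -22) = (-2 + √(-6 - 2))*(29/(-22)²) = (-2 + √(-8))*(29*(1/484)) = (-2 + 2*I*√2)*(29/484) = -29/242 + 29*I*√2/242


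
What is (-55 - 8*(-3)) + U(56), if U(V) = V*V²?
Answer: 175585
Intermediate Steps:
U(V) = V³
(-55 - 8*(-3)) + U(56) = (-55 - 8*(-3)) + 56³ = (-55 + 24) + 175616 = -31 + 175616 = 175585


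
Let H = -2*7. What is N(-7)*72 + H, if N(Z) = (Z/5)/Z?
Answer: ⅖ ≈ 0.40000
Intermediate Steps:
H = -14
N(Z) = ⅕ (N(Z) = (Z*(⅕))/Z = (Z/5)/Z = ⅕)
N(-7)*72 + H = (⅕)*72 - 14 = 72/5 - 14 = ⅖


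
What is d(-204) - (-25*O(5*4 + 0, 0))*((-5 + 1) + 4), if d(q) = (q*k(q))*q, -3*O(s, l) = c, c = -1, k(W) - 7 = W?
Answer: -8198352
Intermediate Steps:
k(W) = 7 + W
O(s, l) = ⅓ (O(s, l) = -⅓*(-1) = ⅓)
d(q) = q²*(7 + q) (d(q) = (q*(7 + q))*q = q²*(7 + q))
d(-204) - (-25*O(5*4 + 0, 0))*((-5 + 1) + 4) = (-204)²*(7 - 204) - (-25*⅓)*((-5 + 1) + 4) = 41616*(-197) - (-25)*(-4 + 4)/3 = -8198352 - (-25)*0/3 = -8198352 - 1*0 = -8198352 + 0 = -8198352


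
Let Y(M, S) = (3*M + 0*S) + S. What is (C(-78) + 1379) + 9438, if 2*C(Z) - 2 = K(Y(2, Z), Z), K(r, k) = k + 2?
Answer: 10780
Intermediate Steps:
Y(M, S) = S + 3*M (Y(M, S) = (3*M + 0) + S = 3*M + S = S + 3*M)
K(r, k) = 2 + k
C(Z) = 2 + Z/2 (C(Z) = 1 + (2 + Z)/2 = 1 + (1 + Z/2) = 2 + Z/2)
(C(-78) + 1379) + 9438 = ((2 + (½)*(-78)) + 1379) + 9438 = ((2 - 39) + 1379) + 9438 = (-37 + 1379) + 9438 = 1342 + 9438 = 10780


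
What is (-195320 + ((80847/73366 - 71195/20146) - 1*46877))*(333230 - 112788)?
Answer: -19728367194303022800/369507859 ≈ -5.3391e+10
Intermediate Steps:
(-195320 + ((80847/73366 - 71195/20146) - 1*46877))*(333230 - 112788) = (-195320 + ((80847*(1/73366) - 71195*1/20146) - 46877))*220442 = (-195320 + ((80847/73366 - 71195/20146) - 46877))*220442 = (-195320 + (-898637177/369507859 - 46877))*220442 = (-195320 - 17322318543520/369507859)*220442 = -89494593563400/369507859*220442 = -19728367194303022800/369507859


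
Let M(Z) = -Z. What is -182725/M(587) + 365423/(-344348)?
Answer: 62706484999/202132276 ≈ 310.23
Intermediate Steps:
-182725/M(587) + 365423/(-344348) = -182725/((-1*587)) + 365423/(-344348) = -182725/(-587) + 365423*(-1/344348) = -182725*(-1/587) - 365423/344348 = 182725/587 - 365423/344348 = 62706484999/202132276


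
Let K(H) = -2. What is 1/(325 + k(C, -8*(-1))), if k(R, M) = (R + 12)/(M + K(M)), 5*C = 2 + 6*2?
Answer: 15/4912 ≈ 0.0030537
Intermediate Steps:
C = 14/5 (C = (2 + 6*2)/5 = (2 + 12)/5 = (1/5)*14 = 14/5 ≈ 2.8000)
k(R, M) = (12 + R)/(-2 + M) (k(R, M) = (R + 12)/(M - 2) = (12 + R)/(-2 + M))
1/(325 + k(C, -8*(-1))) = 1/(325 + (12 + 14/5)/(-2 - 8*(-1))) = 1/(325 + (74/5)/(-2 + 8)) = 1/(325 + (74/5)/6) = 1/(325 + (1/6)*(74/5)) = 1/(325 + 37/15) = 1/(4912/15) = 15/4912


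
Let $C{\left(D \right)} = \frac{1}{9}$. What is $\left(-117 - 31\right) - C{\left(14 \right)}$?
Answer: $- \frac{1333}{9} \approx -148.11$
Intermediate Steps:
$C{\left(D \right)} = \frac{1}{9}$
$\left(-117 - 31\right) - C{\left(14 \right)} = \left(-117 - 31\right) - \frac{1}{9} = -148 - \frac{1}{9} = - \frac{1333}{9}$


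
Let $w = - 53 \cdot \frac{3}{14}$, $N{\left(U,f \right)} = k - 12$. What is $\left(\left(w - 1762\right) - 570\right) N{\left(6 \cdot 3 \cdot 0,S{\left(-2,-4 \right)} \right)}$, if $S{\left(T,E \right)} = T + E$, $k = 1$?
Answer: $\frac{360877}{14} \approx 25777.0$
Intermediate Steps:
$S{\left(T,E \right)} = E + T$
$N{\left(U,f \right)} = -11$ ($N{\left(U,f \right)} = 1 - 12 = -11$)
$w = - \frac{159}{14}$ ($w = - 53 \cdot 3 \cdot \frac{1}{14} = \left(-53\right) \frac{3}{14} = - \frac{159}{14} \approx -11.357$)
$\left(\left(w - 1762\right) - 570\right) N{\left(6 \cdot 3 \cdot 0,S{\left(-2,-4 \right)} \right)} = \left(\left(- \frac{159}{14} - 1762\right) - 570\right) \left(-11\right) = \left(- \frac{24827}{14} - 570\right) \left(-11\right) = \left(- \frac{32807}{14}\right) \left(-11\right) = \frac{360877}{14}$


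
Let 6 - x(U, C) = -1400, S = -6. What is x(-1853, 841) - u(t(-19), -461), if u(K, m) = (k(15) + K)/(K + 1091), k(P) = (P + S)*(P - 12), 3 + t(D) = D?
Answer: 1503009/1069 ≈ 1406.0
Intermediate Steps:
x(U, C) = 1406 (x(U, C) = 6 - 1*(-1400) = 6 + 1400 = 1406)
t(D) = -3 + D
k(P) = (-12 + P)*(-6 + P) (k(P) = (P - 6)*(P - 12) = (-6 + P)*(-12 + P) = (-12 + P)*(-6 + P))
u(K, m) = (27 + K)/(1091 + K) (u(K, m) = ((72 + 15² - 18*15) + K)/(K + 1091) = ((72 + 225 - 270) + K)/(1091 + K) = (27 + K)/(1091 + K))
x(-1853, 841) - u(t(-19), -461) = 1406 - (27 + (-3 - 19))/(1091 + (-3 - 19)) = 1406 - (27 - 22)/(1091 - 22) = 1406 - 5/1069 = 1503009/1069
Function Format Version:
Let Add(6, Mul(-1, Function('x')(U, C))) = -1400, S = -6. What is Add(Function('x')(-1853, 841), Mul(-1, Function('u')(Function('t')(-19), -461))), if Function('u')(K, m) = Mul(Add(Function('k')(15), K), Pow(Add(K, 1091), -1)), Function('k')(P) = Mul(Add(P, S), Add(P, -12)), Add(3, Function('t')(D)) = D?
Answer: Rational(1503009, 1069) ≈ 1406.0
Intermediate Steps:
Function('x')(U, C) = 1406 (Function('x')(U, C) = Add(6, Mul(-1, -1400)) = Add(6, 1400) = 1406)
Function('t')(D) = Add(-3, D)
Function('k')(P) = Mul(Add(-12, P), Add(-6, P)) (Function('k')(P) = Mul(Add(P, -6), Add(P, -12)) = Mul(Add(-6, P), Add(-12, P)) = Mul(Add(-12, P), Add(-6, P)))
Function('u')(K, m) = Mul(Pow(Add(1091, K), -1), Add(27, K)) (Function('u')(K, m) = Mul(Add(Add(72, Pow(15, 2), Mul(-18, 15)), K), Pow(Add(K, 1091), -1)) = Mul(Add(Add(72, 225, -270), K), Pow(Add(1091, K), -1)) = Mul(Add(27, K), Pow(Add(1091, K), -1)) = Mul(Pow(Add(1091, K), -1), Add(27, K)))
Add(Function('x')(-1853, 841), Mul(-1, Function('u')(Function('t')(-19), -461))) = Add(1406, Mul(-1, Mul(Pow(Add(1091, Add(-3, -19)), -1), Add(27, Add(-3, -19))))) = Add(1406, Mul(-1, Mul(Pow(Add(1091, -22), -1), Add(27, -22)))) = Add(1406, Mul(-1, Mul(Pow(1069, -1), 5))) = Add(1406, Mul(-1, Mul(Rational(1, 1069), 5))) = Add(1406, Mul(-1, Rational(5, 1069))) = Add(1406, Rational(-5, 1069)) = Rational(1503009, 1069)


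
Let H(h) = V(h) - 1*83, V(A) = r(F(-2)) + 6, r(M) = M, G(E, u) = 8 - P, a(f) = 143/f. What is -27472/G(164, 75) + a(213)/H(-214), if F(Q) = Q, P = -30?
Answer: -231138389/319713 ≈ -722.96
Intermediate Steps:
G(E, u) = 38 (G(E, u) = 8 - 1*(-30) = 8 + 30 = 38)
V(A) = 4 (V(A) = -2 + 6 = 4)
H(h) = -79 (H(h) = 4 - 1*83 = 4 - 83 = -79)
-27472/G(164, 75) + a(213)/H(-214) = -27472/38 + (143/213)/(-79) = -27472*1/38 + (143*(1/213))*(-1/79) = -13736/19 + (143/213)*(-1/79) = -13736/19 - 143/16827 = -231138389/319713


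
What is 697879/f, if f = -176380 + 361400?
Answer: 697879/185020 ≈ 3.7719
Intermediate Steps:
f = 185020
697879/f = 697879/185020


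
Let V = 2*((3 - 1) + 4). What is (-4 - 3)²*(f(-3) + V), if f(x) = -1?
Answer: 539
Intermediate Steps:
V = 12 (V = 2*(2 + 4) = 2*6 = 12)
(-4 - 3)²*(f(-3) + V) = (-4 - 3)²*(-1 + 12) = (-7)²*11 = 49*11 = 539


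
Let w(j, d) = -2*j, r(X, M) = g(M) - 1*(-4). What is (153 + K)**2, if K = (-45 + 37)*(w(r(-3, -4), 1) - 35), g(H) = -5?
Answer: 173889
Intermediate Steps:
r(X, M) = -1 (r(X, M) = -5 - 1*(-4) = -5 + 4 = -1)
K = 264 (K = (-45 + 37)*(-2*(-1) - 35) = -8*(2 - 35) = -8*(-33) = 264)
(153 + K)**2 = (153 + 264)**2 = 417**2 = 173889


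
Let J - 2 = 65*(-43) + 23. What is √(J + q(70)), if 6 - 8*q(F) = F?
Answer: I*√2778 ≈ 52.707*I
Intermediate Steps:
q(F) = ¾ - F/8
J = -2770 (J = 2 + (65*(-43) + 23) = 2 + (-2795 + 23) = 2 - 2772 = -2770)
√(J + q(70)) = √(-2770 + (¾ - ⅛*70)) = √(-2770 + (¾ - 35/4)) = √(-2770 - 8) = √(-2778) = I*√2778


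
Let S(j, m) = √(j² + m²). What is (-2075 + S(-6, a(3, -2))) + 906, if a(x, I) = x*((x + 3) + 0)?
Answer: -1169 + 6*√10 ≈ -1150.0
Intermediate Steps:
a(x, I) = x*(3 + x) (a(x, I) = x*((3 + x) + 0) = x*(3 + x))
(-2075 + S(-6, a(3, -2))) + 906 = (-2075 + √((-6)² + (3*(3 + 3))²)) + 906 = (-2075 + √(36 + (3*6)²)) + 906 = (-2075 + √(36 + 18²)) + 906 = (-2075 + √(36 + 324)) + 906 = (-2075 + √360) + 906 = (-2075 + 6*√10) + 906 = -1169 + 6*√10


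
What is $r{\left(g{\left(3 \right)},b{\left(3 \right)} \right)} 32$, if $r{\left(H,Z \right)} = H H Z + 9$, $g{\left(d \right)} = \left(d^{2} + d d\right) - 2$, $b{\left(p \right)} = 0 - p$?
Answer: $-24288$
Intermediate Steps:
$b{\left(p \right)} = - p$
$g{\left(d \right)} = -2 + 2 d^{2}$ ($g{\left(d \right)} = \left(d^{2} + d^{2}\right) - 2 = 2 d^{2} - 2 = -2 + 2 d^{2}$)
$r{\left(H,Z \right)} = 9 + Z H^{2}$ ($r{\left(H,Z \right)} = H^{2} Z + 9 = Z H^{2} + 9 = 9 + Z H^{2}$)
$r{\left(g{\left(3 \right)},b{\left(3 \right)} \right)} 32 = \left(9 + \left(-1\right) 3 \left(-2 + 2 \cdot 3^{2}\right)^{2}\right) 32 = \left(9 - 3 \left(-2 + 2 \cdot 9\right)^{2}\right) 32 = \left(9 - 3 \left(-2 + 18\right)^{2}\right) 32 = \left(9 - 3 \cdot 16^{2}\right) 32 = \left(9 - 768\right) 32 = \left(-759\right) 32 = -24288$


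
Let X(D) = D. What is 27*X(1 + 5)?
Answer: 162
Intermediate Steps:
27*X(1 + 5) = 27*(1 + 5) = 27*6 = 162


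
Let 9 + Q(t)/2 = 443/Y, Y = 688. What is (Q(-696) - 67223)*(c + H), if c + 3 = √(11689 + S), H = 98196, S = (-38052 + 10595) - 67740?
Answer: -2271249356973/344 - 23130461*I*√20877/172 ≈ -6.6025e+9 - 1.9431e+7*I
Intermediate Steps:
S = -95197 (S = -27457 - 67740 = -95197)
c = -3 + 2*I*√20877 (c = -3 + √(11689 - 95197) = -3 + √(-83508) = -3 + 2*I*√20877 ≈ -3.0 + 288.98*I)
Q(t) = -5749/344 (Q(t) = -18 + 2*(443/688) = -18 + 443/344 = -5749/344)
(Q(-696) - 67223)*(c + H) = (-5749/344 - 67223)*((-3 + 2*I*√20877) + 98196) = -23130461*(98193 + 2*I*√20877)/344 = -2271249356973/344 - 23130461*I*√20877/172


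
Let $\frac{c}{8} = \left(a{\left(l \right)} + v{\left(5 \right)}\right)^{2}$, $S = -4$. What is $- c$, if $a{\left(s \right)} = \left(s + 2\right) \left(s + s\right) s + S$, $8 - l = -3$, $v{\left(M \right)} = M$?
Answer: $-79228872$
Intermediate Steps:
$l = 11$ ($l = 8 - -3 = 8 + 3 = 11$)
$a{\left(s \right)} = -4 + 2 s^{2} \left(2 + s\right)$ ($a{\left(s \right)} = \left(s + 2\right) \left(s + s\right) s - 4 = \left(2 + s\right) 2 s s - 4 = 2 s \left(2 + s\right) s - 4 = 2 s^{2} \left(2 + s\right) - 4 = -4 + 2 s^{2} \left(2 + s\right)$)
$c = 79228872$ ($c = 8 \left(\left(-4 + 2 \cdot 11^{3} + 4 \cdot 11^{2}\right) + 5\right)^{2} = 8 \left(\left(-4 + 2 \cdot 1331 + 4 \cdot 121\right) + 5\right)^{2} = 8 \left(\left(-4 + 2662 + 484\right) + 5\right)^{2} = 8 \left(3142 + 5\right)^{2} = 8 \cdot 3147^{2} = 8 \cdot 9903609 = 79228872$)
$- c = \left(-1\right) 79228872 = -79228872$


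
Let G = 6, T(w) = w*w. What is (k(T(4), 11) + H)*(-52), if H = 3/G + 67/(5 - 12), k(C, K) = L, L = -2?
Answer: 4030/7 ≈ 575.71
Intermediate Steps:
T(w) = w²
k(C, K) = -2
H = -127/14 (H = 3/6 + 67/(5 - 12) = 3*(⅙) + 67/(-7) = ½ + 67*(-⅐) = ½ - 67/7 = -127/14 ≈ -9.0714)
(k(T(4), 11) + H)*(-52) = (-2 - 127/14)*(-52) = -155/14*(-52) = 4030/7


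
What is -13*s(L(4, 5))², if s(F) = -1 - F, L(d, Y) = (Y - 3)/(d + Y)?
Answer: -1573/81 ≈ -19.420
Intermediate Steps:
L(d, Y) = (-3 + Y)/(Y + d)
-13*s(L(4, 5))² = -13*(-1 - (-3 + 5)/(5 + 4))² = -13*(-1 - 2/9)² = -13*(-11/9)² = -13*121/81 = -1573/81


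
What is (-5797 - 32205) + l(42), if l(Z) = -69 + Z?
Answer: -38029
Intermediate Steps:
(-5797 - 32205) + l(42) = (-5797 - 32205) + (-69 + 42) = -38002 - 27 = -38029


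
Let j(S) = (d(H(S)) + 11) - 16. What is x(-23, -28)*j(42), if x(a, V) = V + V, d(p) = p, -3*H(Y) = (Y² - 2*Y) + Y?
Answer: 32424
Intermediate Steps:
H(Y) = -Y²/3 + Y/3 (H(Y) = -((Y² - 2*Y) + Y)/3 = -(Y² - Y)/3 = -Y²/3 + Y/3)
x(a, V) = 2*V
j(S) = -5 + S*(1 - S)/3 (j(S) = (S*(1 - S)/3 + 11) - 16 = (11 + S*(1 - S)/3) - 16 = -5 + S*(1 - S)/3)
x(-23, -28)*j(42) = (2*(-28))*(-5 - ⅓*42² + (⅓)*42) = -56*(-5 - ⅓*1764 + 14) = -56*(-5 - 588 + 14) = -56*(-579) = 32424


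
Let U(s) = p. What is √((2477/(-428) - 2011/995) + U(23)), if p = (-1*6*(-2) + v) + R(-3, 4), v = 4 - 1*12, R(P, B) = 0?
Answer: I*√172673773595/212930 ≈ 1.9515*I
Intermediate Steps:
v = -8 (v = 4 - 12 = -8)
p = 4 (p = (-1*6*(-2) - 8) + 0 = (-6*(-2) - 8) + 0 = (12 - 8) + 0 = 4 + 0 = 4)
U(s) = 4
√((2477/(-428) - 2011/995) + U(23)) = √((2477/(-428) - 2011/995) + 4) = √((2477*(-1/428) - 2011*1/995) + 4) = √((-2477/428 - 2011/995) + 4) = √(-3325323/425860 + 4) = √(-1621883/425860) = I*√172673773595/212930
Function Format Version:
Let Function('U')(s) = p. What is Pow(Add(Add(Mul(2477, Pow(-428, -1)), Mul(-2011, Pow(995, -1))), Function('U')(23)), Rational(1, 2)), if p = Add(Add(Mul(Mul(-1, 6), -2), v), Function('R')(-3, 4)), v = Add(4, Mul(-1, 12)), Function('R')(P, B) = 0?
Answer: Mul(Rational(1, 212930), I, Pow(172673773595, Rational(1, 2))) ≈ Mul(1.9515, I)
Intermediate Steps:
v = -8 (v = Add(4, -12) = -8)
p = 4 (p = Add(Add(Mul(Mul(-1, 6), -2), -8), 0) = Add(Add(Mul(-6, -2), -8), 0) = Add(Add(12, -8), 0) = Add(4, 0) = 4)
Function('U')(s) = 4
Pow(Add(Add(Mul(2477, Pow(-428, -1)), Mul(-2011, Pow(995, -1))), Function('U')(23)), Rational(1, 2)) = Pow(Add(Add(Mul(2477, Pow(-428, -1)), Mul(-2011, Pow(995, -1))), 4), Rational(1, 2)) = Pow(Add(Add(Mul(2477, Rational(-1, 428)), Mul(-2011, Rational(1, 995))), 4), Rational(1, 2)) = Pow(Add(Add(Rational(-2477, 428), Rational(-2011, 995)), 4), Rational(1, 2)) = Pow(Add(Rational(-3325323, 425860), 4), Rational(1, 2)) = Pow(Rational(-1621883, 425860), Rational(1, 2)) = Mul(Rational(1, 212930), I, Pow(172673773595, Rational(1, 2)))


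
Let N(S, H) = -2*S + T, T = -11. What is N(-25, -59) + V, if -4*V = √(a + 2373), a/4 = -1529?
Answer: 39 - I*√3743/4 ≈ 39.0 - 15.295*I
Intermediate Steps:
a = -6116 (a = 4*(-1529) = -6116)
N(S, H) = -11 - 2*S (N(S, H) = -2*S - 11 = -11 - 2*S)
V = -I*√3743/4 (V = -√(-6116 + 2373)/4 = -I*√3743/4 ≈ -15.295*I)
N(-25, -59) + V = (-11 - 2*(-25)) - I*√3743/4 = (-11 + 50) - I*√3743/4 = 39 - I*√3743/4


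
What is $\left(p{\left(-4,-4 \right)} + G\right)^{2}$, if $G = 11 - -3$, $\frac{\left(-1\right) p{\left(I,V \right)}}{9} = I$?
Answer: $2500$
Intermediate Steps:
$p{\left(I,V \right)} = - 9 I$
$G = 14$ ($G = 11 + 3 = 14$)
$\left(p{\left(-4,-4 \right)} + G\right)^{2} = \left(\left(-9\right) \left(-4\right) + 14\right)^{2} = \left(36 + 14\right)^{2} = 50^{2} = 2500$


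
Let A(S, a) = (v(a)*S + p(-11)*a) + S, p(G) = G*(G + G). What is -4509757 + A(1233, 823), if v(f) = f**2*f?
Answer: 687321389353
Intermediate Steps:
v(f) = f**3
p(G) = 2*G**2 (p(G) = G*(2*G) = 2*G**2)
A(S, a) = S + 242*a + S*a**3 (A(S, a) = (a**3*S + (2*(-11)**2)*a) + S = (S*a**3 + (2*121)*a) + S = (S*a**3 + 242*a) + S = (242*a + S*a**3) + S = S + 242*a + S*a**3)
-4509757 + A(1233, 823) = -4509757 + (1233 + 242*823 + 1233*823**3) = -4509757 + (1233 + 199166 + 1233*557441767) = -4509757 + (1233 + 199166 + 687325698711) = -4509757 + 687325899110 = 687321389353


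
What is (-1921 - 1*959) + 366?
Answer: -2514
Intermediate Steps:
(-1921 - 1*959) + 366 = (-1921 - 959) + 366 = -2880 + 366 = -2514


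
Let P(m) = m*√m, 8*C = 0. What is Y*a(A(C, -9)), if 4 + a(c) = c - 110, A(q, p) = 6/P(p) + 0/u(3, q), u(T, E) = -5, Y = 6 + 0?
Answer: -684 + 4*I/3 ≈ -684.0 + 1.3333*I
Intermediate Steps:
C = 0 (C = (⅛)*0 = 0)
P(m) = m^(3/2)
Y = 6
A(q, p) = 6/p^(3/2) (A(q, p) = 6/(p^(3/2)) + 0/(-5) = 6/p^(3/2) + 0*(-⅕) = 6/p^(3/2) + 0 = 6/p^(3/2))
a(c) = -114 + c (a(c) = -4 + (c - 110) = -4 + (-110 + c) = -114 + c)
Y*a(A(C, -9)) = 6*(-114 + 6/(-9)^(3/2)) = 6*(-114 + 6*(I/27)) = 6*(-114 + 2*I/9) = -684 + 4*I/3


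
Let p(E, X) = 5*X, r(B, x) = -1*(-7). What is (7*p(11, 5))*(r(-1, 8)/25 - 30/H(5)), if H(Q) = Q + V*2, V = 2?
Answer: -1603/3 ≈ -534.33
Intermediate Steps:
r(B, x) = 7
H(Q) = 4 + Q (H(Q) = Q + 2*2 = Q + 4 = 4 + Q)
(7*p(11, 5))*(r(-1, 8)/25 - 30/H(5)) = (7*(5*5))*(7/25 - 30/(4 + 5)) = (7*25)*(7*(1/25) - 30/9) = 175*(7/25 - 30*⅑) = 175*(7/25 - 10/3) = 175*(-229/75) = -1603/3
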